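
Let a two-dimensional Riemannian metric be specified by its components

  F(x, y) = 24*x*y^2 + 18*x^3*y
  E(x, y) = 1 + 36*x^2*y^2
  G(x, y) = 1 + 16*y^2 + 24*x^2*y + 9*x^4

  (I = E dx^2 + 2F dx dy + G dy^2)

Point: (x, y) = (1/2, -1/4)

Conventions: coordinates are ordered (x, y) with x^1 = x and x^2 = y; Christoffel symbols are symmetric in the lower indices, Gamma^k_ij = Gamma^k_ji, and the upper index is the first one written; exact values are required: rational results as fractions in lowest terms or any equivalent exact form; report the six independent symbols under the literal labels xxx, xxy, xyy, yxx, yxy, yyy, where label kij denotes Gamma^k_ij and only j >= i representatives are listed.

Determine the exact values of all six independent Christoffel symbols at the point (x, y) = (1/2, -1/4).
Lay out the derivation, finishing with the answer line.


E = 25/16, F = 3/16, G = 17/16 at the point
E_x = 9/4, E_y = -9/2, F_x = -15/8, F_y = -15/4, G_x = -3/2, G_y = -2
EG - F^2 = 13/8;  g^inv = (8/13) * [[17/16, -3/16], [-3/16, 25/16]]
first-kind symbols [ij,l] = (1/2)(d_i g_jl + d_j g_il - d_l g_ij): [xx,x] = E_x/2 = 9/8, [xx,y] = F_x - E_y/2 = 3/8, [xy,x] = E_y/2 = -9/4, [xy,y] = G_x/2 = -3/4, [yy,x] = F_y - G_x/2 = -3, [yy,y] = G_y/2 = -1
Gamma^x_ij = (G*[ij,x] - F*[ij,y])/(EG - F^2), Gamma^y_ij = (E*[ij,y] - F*[ij,x])/(EG - F^2)

Answer: Gamma_xxx = 9/13, Gamma_xxy = -18/13, Gamma_xyy = -24/13, Gamma_yxx = 3/13, Gamma_yxy = -6/13, Gamma_yyy = -8/13


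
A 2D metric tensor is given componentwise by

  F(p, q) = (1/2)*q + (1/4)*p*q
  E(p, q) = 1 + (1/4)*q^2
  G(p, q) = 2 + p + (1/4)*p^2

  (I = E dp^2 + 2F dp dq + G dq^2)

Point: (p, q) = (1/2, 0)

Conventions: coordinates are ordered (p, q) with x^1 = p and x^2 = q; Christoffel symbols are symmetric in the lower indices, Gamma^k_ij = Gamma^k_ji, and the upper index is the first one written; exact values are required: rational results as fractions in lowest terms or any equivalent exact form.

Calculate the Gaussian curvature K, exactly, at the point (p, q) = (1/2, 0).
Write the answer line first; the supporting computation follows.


Answer: K = -64/1681

E = 1, F = 0, G = 41/16, EG - F^2 = 41/16 at the point
E_p = 0, E_q = 0, F_p = 0, F_q = 5/8, G_p = 5/4, G_q = 0
E_qq = 1/2, F_pq = 1/4, G_pp = 1/2
K follows from Brioschi's formula, (det M1 - det M2)/(EG - F^2)^2.
M1 = [[-E_qq/2 + F_pq - G_pp/2, E_p/2, F_p - E_q/2], [F_q - G_p/2, E, F], [G_q/2, F, G]] = [[-1/4, 0, 0], [0, 1, 0], [0, 0, 41/16]]; det M1 = -41/64
M2 = [[0, E_q/2, G_p/2], [E_q/2, E, F], [G_p/2, F, G]] = [[0, 0, 5/8], [0, 1, 0], [5/8, 0, 41/16]]; det M2 = -25/64
det M1 - det M2 = -1/4; K = -1/4 / (41/16)^2 = -64/1681


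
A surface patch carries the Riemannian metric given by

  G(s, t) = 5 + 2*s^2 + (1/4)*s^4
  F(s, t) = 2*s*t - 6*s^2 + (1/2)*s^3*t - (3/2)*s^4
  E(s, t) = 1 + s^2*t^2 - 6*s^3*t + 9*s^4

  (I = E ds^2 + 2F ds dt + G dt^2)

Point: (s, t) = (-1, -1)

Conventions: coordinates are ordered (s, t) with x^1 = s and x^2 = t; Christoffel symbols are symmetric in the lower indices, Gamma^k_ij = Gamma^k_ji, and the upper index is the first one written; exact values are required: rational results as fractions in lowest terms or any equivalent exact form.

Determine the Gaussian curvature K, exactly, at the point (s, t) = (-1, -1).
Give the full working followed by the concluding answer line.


E = 5, F = -5, G = 29/4, EG - F^2 = 45/4 at the point
E_s = -20, E_t = 4, F_s = 29/2, F_t = -5/2, G_s = -5, G_t = 0
E_tt = 2, F_st = 7/2, G_ss = 7
Using the Brioschi determinant formula for K from the metric derivatives:
M1 = [[-E_tt/2 + F_st - G_ss/2, E_s/2, F_s - E_t/2], [F_t - G_s/2, E, F], [G_t/2, F, G]] = [[-1, -10, 25/2], [0, 5, -5], [0, -5, 29/4]]; det M1 = -45/4
M2 = [[0, E_t/2, G_s/2], [E_t/2, E, F], [G_s/2, F, G]] = [[0, 2, -5/2], [2, 5, -5], [-5/2, -5, 29/4]]; det M2 = -41/4
det M1 - det M2 = -1; K = -1 / (45/4)^2 = -16/2025

Answer: K = -16/2025


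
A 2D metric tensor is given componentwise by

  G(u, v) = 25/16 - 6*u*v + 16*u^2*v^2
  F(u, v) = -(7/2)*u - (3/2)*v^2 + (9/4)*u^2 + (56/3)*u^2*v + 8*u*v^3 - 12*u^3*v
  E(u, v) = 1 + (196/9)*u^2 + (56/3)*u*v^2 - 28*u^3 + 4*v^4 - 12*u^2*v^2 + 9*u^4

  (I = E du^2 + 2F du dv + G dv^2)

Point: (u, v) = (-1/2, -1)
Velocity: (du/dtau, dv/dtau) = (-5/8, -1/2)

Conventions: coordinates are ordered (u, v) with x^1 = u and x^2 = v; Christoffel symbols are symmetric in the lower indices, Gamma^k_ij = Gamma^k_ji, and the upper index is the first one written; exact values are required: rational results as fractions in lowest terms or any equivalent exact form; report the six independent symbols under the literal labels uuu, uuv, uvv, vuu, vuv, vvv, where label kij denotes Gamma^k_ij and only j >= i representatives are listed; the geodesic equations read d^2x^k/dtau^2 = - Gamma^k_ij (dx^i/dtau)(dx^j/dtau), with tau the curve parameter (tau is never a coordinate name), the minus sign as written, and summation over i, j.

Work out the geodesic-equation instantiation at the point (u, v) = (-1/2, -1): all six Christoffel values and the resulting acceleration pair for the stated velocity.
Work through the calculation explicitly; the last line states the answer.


E = 313/144, F = -65/48, G = 41/16 at the point
E_u = -299/18, E_v = 26/3, F_u = 167/12, F_v = -17/6, G_u = -10, G_v = -5
EG - F^2 = 269/72;  g^inv = (72/269) * [[41/16, 65/48], [65/48, 313/144]]
first-kind symbols [ij,l] = (1/2)(d_i g_jl + d_j g_il - d_l g_ij): [uu,u] = E_u/2 = -299/36, [uu,v] = F_u - E_v/2 = 115/12, [uv,u] = E_v/2 = 13/3, [uv,v] = G_u/2 = -5, [vv,u] = F_v - G_u/2 = 13/6, [vv,v] = G_v/2 = -5/2
Gamma^u_ij = (G*[ij,u] - F*[ij,v])/(EG - F^2), Gamma^v_ij = (E*[ij,v] - F*[ij,u])/(EG - F^2)
Gamma_uuu = -598/269, Gamma_uuv = 312/269, Gamma_uvv = 156/269, Gamma_vuu = 690/269, Gamma_vuv = -360/269, Gamma_vvv = -180/269
d^2u/dtau^2 = -(Gamma_uuu*(-5/8)^2 + 2*Gamma_uuv*(-5/8)*(-1/2) + Gamma_uvv*(-1/2)^2) = -13/8608
d^2v/dtau^2 = -(Gamma_vuu*(-5/8)^2 + 2*Gamma_vuv*(-5/8)*(-1/2) + Gamma_vvv*(-1/2)^2) = 15/8608

Answer: Gamma_uuu = -598/269, Gamma_uuv = 312/269, Gamma_uvv = 156/269, Gamma_vuu = 690/269, Gamma_vuv = -360/269, Gamma_vvv = -180/269; accelerations (d^2u/dtau^2, d^2v/dtau^2) = (-13/8608, 15/8608)


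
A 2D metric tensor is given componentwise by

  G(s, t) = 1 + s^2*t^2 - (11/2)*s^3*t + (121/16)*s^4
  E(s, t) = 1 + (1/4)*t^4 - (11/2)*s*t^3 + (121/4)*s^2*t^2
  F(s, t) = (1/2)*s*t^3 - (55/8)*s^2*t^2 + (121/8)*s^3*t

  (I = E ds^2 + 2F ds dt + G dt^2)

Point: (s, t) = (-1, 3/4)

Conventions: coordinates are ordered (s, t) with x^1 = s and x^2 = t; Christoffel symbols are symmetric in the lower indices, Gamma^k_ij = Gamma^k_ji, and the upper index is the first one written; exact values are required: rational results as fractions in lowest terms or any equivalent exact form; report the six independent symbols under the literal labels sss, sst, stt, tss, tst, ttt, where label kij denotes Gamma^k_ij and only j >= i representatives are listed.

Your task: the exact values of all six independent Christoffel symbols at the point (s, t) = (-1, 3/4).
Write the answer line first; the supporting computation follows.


Answer: Gamma_sss = -18612/33449, Gamma_sst = 28200/33449, Gamma_stt = -4512/33449, Gamma_tss = 14784/33449, Gamma_tst = -22400/33449, Gamma_ttt = 3584/33449

E = 20905/1024, F = -987/64, G = 53/4 at the point
E_s = -4653/128, E_t = 3525/64, F_s = 5373/128, F_t = -841/32, G_s = -175/4, G_t = 7
EG - F^2 = 33449/1024;  g^inv = (1024/33449) * [[53/4, 987/64], [987/64, 20905/1024]]
first-kind symbols [ij,l] = (1/2)(d_i g_jl + d_j g_il - d_l g_ij): [ss,s] = E_s/2 = -4653/256, [ss,t] = F_s - E_t/2 = 231/16, [st,s] = E_t/2 = 3525/128, [st,t] = G_s/2 = -175/8, [tt,s] = F_t - G_s/2 = -141/32, [tt,t] = G_t/2 = 7/2
Gamma^s_ij = (G*[ij,s] - F*[ij,t])/(EG - F^2), Gamma^t_ij = (E*[ij,t] - F*[ij,s])/(EG - F^2)


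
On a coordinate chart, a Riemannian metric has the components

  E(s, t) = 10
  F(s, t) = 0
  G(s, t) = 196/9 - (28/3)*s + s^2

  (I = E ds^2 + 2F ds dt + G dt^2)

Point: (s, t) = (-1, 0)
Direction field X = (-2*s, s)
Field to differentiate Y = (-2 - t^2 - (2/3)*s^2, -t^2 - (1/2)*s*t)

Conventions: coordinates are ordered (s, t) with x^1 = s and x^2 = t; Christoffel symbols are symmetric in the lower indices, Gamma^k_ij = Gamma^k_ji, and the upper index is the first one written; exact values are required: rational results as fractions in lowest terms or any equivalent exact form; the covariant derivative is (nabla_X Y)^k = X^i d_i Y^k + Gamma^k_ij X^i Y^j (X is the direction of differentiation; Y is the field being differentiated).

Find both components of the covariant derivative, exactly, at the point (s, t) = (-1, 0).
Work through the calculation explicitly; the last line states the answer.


E = 10, F = 0, G = 289/9 at the point
E_s = 0, E_t = 0, F_s = 0, F_t = 0, G_s = -34/3, G_t = 0
EG - F^2 = 2890/9;  g^inv = (9/2890) * [[289/9, 0], [0, 10]]
first-kind symbols [ij,l] = (1/2)(d_i g_jl + d_j g_il - d_l g_ij): [ss,s] = E_s/2 = 0, [ss,t] = F_s - E_t/2 = 0, [st,s] = E_t/2 = 0, [st,t] = G_s/2 = -17/3, [tt,s] = F_t - G_s/2 = 17/3, [tt,t] = G_t/2 = 0
Gamma^s_ij = (G*[ij,s] - F*[ij,t])/(EG - F^2), Gamma^t_ij = (E*[ij,t] - F*[ij,s])/(EG - F^2)
Gamma_sss = 0, Gamma_sst = 0, Gamma_stt = 17/30, Gamma_tss = 0, Gamma_tst = -3/17, Gamma_ttt = 0
X = (2, -1), Y = (-8/3, 0) at the point

Answer: (nabla_X Y)^s = 8/3, (nabla_X Y)^t = -33/34


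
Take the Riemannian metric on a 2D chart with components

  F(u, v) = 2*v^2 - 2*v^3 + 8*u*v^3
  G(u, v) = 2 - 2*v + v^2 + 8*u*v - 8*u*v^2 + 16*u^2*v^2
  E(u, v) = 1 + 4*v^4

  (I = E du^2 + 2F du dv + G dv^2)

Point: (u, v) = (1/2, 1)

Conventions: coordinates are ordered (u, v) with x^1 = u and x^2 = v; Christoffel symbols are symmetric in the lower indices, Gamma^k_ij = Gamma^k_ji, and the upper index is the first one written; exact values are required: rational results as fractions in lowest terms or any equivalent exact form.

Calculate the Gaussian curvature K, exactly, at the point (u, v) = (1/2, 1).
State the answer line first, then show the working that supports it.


Answer: K = -16/81

E = 5, F = 4, G = 5, EG - F^2 = 9 at the point
E_u = 0, E_v = 16, F_u = 8, F_v = 10, G_u = 16, G_v = 4
E_vv = 48, F_uv = 24, G_uu = 32
Using the Brioschi determinant formula for K from the metric derivatives:
M1 = [[-E_vv/2 + F_uv - G_uu/2, E_u/2, F_u - E_v/2], [F_v - G_u/2, E, F], [G_v/2, F, G]] = [[-16, 0, 0], [2, 5, 4], [2, 4, 5]]; det M1 = -144
M2 = [[0, E_v/2, G_u/2], [E_v/2, E, F], [G_u/2, F, G]] = [[0, 8, 8], [8, 5, 4], [8, 4, 5]]; det M2 = -128
det M1 - det M2 = -16; K = -16 / (9)^2 = -16/81


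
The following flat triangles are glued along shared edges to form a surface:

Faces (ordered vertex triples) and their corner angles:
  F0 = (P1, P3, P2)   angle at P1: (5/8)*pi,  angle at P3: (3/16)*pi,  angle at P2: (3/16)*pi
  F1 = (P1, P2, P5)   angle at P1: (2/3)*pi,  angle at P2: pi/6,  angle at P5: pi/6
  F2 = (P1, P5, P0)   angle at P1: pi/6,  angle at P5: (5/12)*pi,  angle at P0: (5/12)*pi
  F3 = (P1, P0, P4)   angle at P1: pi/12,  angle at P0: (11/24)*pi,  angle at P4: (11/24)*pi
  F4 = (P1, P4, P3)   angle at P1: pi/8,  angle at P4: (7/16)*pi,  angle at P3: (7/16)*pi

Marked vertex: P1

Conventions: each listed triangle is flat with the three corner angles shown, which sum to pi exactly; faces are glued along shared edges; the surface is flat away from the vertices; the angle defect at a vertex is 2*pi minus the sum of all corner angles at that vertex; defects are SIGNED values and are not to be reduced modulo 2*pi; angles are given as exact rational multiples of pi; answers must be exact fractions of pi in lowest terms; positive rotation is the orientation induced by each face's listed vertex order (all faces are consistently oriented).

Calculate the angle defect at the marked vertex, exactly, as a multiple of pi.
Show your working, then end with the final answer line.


Sum of corner angles at P1: (5/3)*pi
defect = 2*pi - (5/3)*pi

Answer: defect(P1) = pi/3


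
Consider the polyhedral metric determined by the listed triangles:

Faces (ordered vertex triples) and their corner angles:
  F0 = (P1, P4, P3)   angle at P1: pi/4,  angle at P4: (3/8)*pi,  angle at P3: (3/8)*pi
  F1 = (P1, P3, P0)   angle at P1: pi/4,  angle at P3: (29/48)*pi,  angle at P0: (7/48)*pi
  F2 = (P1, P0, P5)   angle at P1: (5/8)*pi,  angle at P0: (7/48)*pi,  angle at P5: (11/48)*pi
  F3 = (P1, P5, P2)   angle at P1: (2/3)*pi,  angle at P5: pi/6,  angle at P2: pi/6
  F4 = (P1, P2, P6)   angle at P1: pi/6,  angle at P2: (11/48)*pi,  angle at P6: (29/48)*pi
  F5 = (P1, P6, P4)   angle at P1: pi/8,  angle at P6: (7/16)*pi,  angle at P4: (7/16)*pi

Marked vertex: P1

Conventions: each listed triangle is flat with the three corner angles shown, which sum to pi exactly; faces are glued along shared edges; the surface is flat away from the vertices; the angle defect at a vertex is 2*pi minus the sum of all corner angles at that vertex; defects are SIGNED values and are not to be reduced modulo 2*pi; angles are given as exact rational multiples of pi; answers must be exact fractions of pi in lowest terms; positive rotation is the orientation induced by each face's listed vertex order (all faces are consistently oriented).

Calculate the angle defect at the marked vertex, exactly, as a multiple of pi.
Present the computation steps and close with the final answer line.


Sum of corner angles at P1: (25/12)*pi
defect = 2*pi - (25/12)*pi

Answer: defect(P1) = -pi/12


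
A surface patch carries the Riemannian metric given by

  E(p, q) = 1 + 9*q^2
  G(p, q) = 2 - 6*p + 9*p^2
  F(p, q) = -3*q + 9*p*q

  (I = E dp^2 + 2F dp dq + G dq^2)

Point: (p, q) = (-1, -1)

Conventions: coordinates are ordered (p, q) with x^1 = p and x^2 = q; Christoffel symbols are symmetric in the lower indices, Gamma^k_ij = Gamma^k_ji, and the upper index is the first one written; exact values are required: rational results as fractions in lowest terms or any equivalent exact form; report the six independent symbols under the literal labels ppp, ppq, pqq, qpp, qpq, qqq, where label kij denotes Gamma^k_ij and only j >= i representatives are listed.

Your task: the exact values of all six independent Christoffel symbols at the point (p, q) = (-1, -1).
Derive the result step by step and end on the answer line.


E = 10, F = 12, G = 17 at the point
E_p = 0, E_q = -18, F_p = -9, F_q = -12, G_p = -24, G_q = 0
EG - F^2 = 26;  g^inv = (1/26) * [[17, -12], [-12, 10]]
first-kind symbols [ij,l] = (1/2)(d_i g_jl + d_j g_il - d_l g_ij): [pp,p] = E_p/2 = 0, [pp,q] = F_p - E_q/2 = 0, [pq,p] = E_q/2 = -9, [pq,q] = G_p/2 = -12, [qq,p] = F_q - G_p/2 = 0, [qq,q] = G_q/2 = 0
Gamma^p_ij = (G*[ij,p] - F*[ij,q])/(EG - F^2), Gamma^q_ij = (E*[ij,q] - F*[ij,p])/(EG - F^2)

Answer: Gamma_ppp = 0, Gamma_ppq = -9/26, Gamma_pqq = 0, Gamma_qpp = 0, Gamma_qpq = -6/13, Gamma_qqq = 0


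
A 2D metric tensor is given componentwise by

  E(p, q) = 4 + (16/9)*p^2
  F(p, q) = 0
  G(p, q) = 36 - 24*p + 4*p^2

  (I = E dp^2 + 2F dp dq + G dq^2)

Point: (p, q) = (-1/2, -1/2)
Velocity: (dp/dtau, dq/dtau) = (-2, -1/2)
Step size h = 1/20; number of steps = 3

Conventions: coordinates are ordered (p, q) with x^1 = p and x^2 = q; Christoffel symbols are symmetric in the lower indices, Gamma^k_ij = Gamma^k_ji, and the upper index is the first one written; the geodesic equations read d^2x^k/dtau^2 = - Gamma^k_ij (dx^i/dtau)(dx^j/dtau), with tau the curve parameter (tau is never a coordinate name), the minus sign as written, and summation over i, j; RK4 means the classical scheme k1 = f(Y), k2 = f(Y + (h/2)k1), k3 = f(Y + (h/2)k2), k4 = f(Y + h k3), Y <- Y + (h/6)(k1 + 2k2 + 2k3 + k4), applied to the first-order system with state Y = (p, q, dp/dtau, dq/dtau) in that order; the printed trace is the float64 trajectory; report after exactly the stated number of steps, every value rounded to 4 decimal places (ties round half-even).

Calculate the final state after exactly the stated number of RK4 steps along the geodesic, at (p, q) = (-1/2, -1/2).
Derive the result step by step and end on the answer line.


f(Y) = (dp/dtau, dq/dtau, -Gamma^p_ij Y'^i Y'^j, -Gamma^q_ij Y'^i Y'^j) with the Gammas evaluated at the stage position; h = 0.050000; intermediate values shown to 6 dp
step 0: p = -0.5000, q = -0.5000, dp/dtau = -2.0000, dq/dtau = -0.5000
step 1:
  k1: at (p, q) = (-0.500000, -0.500000), (dp/dtau, dq/dtau) = (-2.000000, -0.500000); Gamma_ppp = -0.200000, Gamma_ppq = 0.000000, Gamma_pqq = 3.150000, Gamma_qpp = 0.000000, Gamma_qpq = -0.285714, Gamma_qqq = 0.000000; k1 = (-2.000000, -0.500000, 0.012500, 0.571429)
  k2: at (p, q) = (-0.550000, -0.512500), (dp/dtau, dq/dtau) = (-1.999688, -0.485714); Gamma_ppp = -0.215475, Gamma_ppq = 0.000000, Gamma_pqq = 3.129285, Gamma_qpp = 0.000000, Gamma_qpq = -0.281690, Gamma_qqq = 0.000000; k2 = (-1.999688, -0.485714, 0.123375, 0.547198)
  k3: at (p, q) = (-0.549992, -0.512143), (dp/dtau, dq/dtau) = (-1.996916, -0.486320); Gamma_ppp = -0.215473, Gamma_ppq = 0.000000, Gamma_pqq = 3.129289, Gamma_qpp = 0.000000, Gamma_qpq = -0.281691, Gamma_qqq = 0.000000; k3 = (-1.996916, -0.486320, 0.119135, 0.547122)
  k4: at (p, q) = (-0.599846, -0.524316), (dp/dtau, dq/dtau) = (-1.994043, -0.472644); Gamma_ppp = -0.229842, Gamma_ppq = 0.000000, Gamma_pqq = 3.103535, Gamma_qpp = 0.000000, Gamma_qpq = -0.277790, Gamma_qqq = 0.000000; k4 = (-1.994043, -0.472644, 0.220595, 0.523618)
  Y <- Y + (h/6)(k1 + 2k2 + 2k3 + k4): p = -0.5999, q = -0.5243, dp/dtau = -1.9940, dq/dtau = -0.4726
step 2:
  k1: at (p, q) = (-0.599894, -0.524306), (dp/dtau, dq/dtau) = (-1.994016, -0.472636); Gamma_ppp = -0.229856, Gamma_ppq = 0.000000, Gamma_pqq = 3.103508, Gamma_qpp = 0.000000, Gamma_qpq = -0.277786, Gamma_qqq = 0.000000; k1 = (-1.994016, -0.472636, 0.220652, 0.523595)
  k2: at (p, q) = (-0.649744, -0.536122), (dp/dtau, dq/dtau) = (-1.988499, -0.459546); Gamma_ppp = -0.243152, Gamma_ppq = 0.000000, Gamma_pqq = 3.073132, Gamma_qpp = 0.000000, Gamma_qpq = -0.273992, Gamma_qqq = 0.000000; k2 = (-1.988499, -0.459546, 0.312464, 0.500751)
  k3: at (p, q) = (-0.649606, -0.535795), (dp/dtau, dq/dtau) = (-1.986204, -0.460117); Gamma_ppp = -0.243117, Gamma_ppq = 0.000000, Gamma_pqq = 3.073222, Gamma_qpp = 0.000000, Gamma_qpq = -0.274002, Gamma_qqq = 0.000000; k3 = (-1.986204, -0.460117, 0.308474, 0.500814)
  k4: at (p, q) = (-0.699204, -0.547312), (dp/dtau, dq/dtau) = (-1.978592, -0.447595); Gamma_ppp = -0.255288, Gamma_ppq = 0.000000, Gamma_pqq = 3.038903, Gamma_qpp = 0.000000, Gamma_qpq = -0.270328, Gamma_qqq = 0.000000; k4 = (-1.978592, -0.447595, 0.390589, 0.478810)
  Y <- Y + (h/6)(k1 + 2k2 + 2k3 + k4): p = -0.6992, q = -0.5473, dp/dtau = -1.9786, dq/dtau = -0.4476
step 3:
  k1: at (p, q) = (-0.699244, -0.547302), (dp/dtau, dq/dtau) = (-1.978573, -0.447590); Gamma_ppp = -0.255297, Gamma_ppq = 0.000000, Gamma_pqq = 3.038874, Gamma_qpp = 0.000000, Gamma_qpq = -0.270326, Gamma_qqq = 0.000000; k1 = (-1.978573, -0.447590, 0.390627, 0.478795)
  k2: at (p, q) = (-0.748708, -0.558492), (dp/dtau, dq/dtau) = (-1.968807, -0.435620); Gamma_ppp = -0.266391, Gamma_ppq = 0.000000, Gamma_pqq = 3.001032, Gamma_qpp = 0.000000, Gamma_qpq = -0.266759, Gamma_qqq = 0.000000; k2 = (-1.968807, -0.435620, 0.463094, 0.457572)
  k3: at (p, q) = (-0.748464, -0.558193), (dp/dtau, dq/dtau) = (-1.966996, -0.436151); Gamma_ppp = -0.266339, Gamma_ppq = 0.000000, Gamma_pqq = 3.001227, Gamma_qpp = 0.000000, Gamma_qpq = -0.266776, Gamma_qqq = 0.000000; k3 = (-1.966996, -0.436151, 0.459568, 0.457737)
  k4: at (p, q) = (-0.797594, -0.569110), (dp/dtau, dq/dtau) = (-1.955595, -0.424703); Gamma_ppp = -0.276352, Gamma_ppq = 0.000000, Gamma_pqq = 2.960542, Gamma_qpp = 0.000000, Gamma_qpq = -0.263325, Gamma_qqq = 0.000000; k4 = (-1.955595, -0.424703, 0.522865, 0.437407)
  Y <- Y + (h/6)(k1 + 2k2 + 2k3 + k4): p = -0.7976, q = -0.5691, dp/dtau = -1.9556, dq/dtau = -0.4247

Answer: p = -0.7976, q = -0.5691, dp/dtau = -1.9556, dq/dtau = -0.4247


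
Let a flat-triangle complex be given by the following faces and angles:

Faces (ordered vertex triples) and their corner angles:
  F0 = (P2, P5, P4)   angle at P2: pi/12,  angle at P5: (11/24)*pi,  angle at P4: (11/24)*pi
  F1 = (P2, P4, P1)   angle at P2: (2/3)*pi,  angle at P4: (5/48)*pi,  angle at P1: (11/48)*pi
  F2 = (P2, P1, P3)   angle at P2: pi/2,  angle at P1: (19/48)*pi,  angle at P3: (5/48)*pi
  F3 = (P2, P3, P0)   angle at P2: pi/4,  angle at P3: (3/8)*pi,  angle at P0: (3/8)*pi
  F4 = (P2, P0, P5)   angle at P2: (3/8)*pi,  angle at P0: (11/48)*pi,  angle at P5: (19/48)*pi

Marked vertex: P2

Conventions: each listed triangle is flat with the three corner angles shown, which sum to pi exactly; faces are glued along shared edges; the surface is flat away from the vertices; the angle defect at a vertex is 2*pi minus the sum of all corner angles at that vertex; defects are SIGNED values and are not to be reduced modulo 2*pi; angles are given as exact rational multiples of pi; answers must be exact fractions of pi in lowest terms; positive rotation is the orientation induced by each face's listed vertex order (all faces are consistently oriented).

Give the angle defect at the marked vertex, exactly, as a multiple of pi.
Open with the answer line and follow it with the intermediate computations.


Answer: defect(P2) = pi/8

Sum of corner angles at P2: (15/8)*pi
defect = 2*pi - (15/8)*pi


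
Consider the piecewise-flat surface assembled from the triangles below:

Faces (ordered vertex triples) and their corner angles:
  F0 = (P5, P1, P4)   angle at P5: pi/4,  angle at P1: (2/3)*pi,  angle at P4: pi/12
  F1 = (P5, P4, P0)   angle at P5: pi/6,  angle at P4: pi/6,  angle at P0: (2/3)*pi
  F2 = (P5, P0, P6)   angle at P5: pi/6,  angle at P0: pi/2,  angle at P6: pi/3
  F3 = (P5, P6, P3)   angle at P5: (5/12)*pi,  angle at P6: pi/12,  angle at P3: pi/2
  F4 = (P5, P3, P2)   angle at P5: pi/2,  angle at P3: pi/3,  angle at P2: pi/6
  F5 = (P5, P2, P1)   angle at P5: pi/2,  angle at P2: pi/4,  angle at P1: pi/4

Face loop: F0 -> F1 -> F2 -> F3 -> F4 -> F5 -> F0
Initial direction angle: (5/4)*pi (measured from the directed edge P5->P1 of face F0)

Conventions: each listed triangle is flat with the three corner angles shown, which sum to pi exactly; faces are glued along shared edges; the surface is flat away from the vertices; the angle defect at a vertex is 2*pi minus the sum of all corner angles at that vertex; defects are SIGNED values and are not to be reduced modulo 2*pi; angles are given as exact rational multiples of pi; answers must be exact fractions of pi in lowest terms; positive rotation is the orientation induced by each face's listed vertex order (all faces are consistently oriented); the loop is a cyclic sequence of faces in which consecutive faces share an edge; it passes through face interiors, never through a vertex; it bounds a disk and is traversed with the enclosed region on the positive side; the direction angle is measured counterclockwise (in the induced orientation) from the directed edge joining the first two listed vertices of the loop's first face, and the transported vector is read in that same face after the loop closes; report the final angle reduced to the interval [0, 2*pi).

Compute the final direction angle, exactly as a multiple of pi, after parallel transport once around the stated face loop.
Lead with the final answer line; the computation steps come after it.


Answer: final direction angle = (5/4)*pi

enclosed vertex P5: corner angles sum to 2*pi, defect = 2*pi - 2*pi = 0
final direction = starting direction + enclosed defect total, reduced mod 2*pi (induced orientation)
final angle = (5/4)*pi + 0 = (5/4)*pi (mod 2*pi)


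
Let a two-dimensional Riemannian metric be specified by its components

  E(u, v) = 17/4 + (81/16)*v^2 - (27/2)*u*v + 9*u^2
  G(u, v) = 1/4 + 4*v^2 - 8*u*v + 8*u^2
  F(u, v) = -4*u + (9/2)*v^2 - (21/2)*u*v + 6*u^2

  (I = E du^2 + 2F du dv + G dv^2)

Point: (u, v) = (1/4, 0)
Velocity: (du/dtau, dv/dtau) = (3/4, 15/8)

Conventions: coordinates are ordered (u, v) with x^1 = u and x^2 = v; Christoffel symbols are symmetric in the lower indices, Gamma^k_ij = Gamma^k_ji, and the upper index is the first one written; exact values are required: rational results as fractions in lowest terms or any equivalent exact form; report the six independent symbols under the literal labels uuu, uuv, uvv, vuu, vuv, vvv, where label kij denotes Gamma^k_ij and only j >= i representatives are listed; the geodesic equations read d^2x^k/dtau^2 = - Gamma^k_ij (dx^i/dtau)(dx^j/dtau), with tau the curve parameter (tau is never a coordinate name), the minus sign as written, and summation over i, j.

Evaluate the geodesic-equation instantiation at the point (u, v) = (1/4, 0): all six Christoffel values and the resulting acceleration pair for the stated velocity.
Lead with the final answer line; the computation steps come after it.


Answer: Gamma_uuu = 271/412, Gamma_uuv = -1/206, Gamma_uvv = -131/103, Gamma_vuu = 1207/824, Gamma_vuv = 1097/412, Gamma_vvv = -493/206; accelerations (d^2u/dtau^2, d^2v/dtau^2) = (13563/3296, 333/3296)

E = 77/16, F = -5/8, G = 3/4 at the point
E_u = 9/2, E_v = -27/8, F_u = -1, F_v = -21/8, G_u = 4, G_v = -2
EG - F^2 = 103/32;  g^inv = (32/103) * [[3/4, 5/8], [5/8, 77/16]]
first-kind symbols [ij,l] = (1/2)(d_i g_jl + d_j g_il - d_l g_ij): [uu,u] = E_u/2 = 9/4, [uu,v] = F_u - E_v/2 = 11/16, [uv,u] = E_v/2 = -27/16, [uv,v] = G_u/2 = 2, [vv,u] = F_v - G_u/2 = -37/8, [vv,v] = G_v/2 = -1
Gamma^u_ij = (G*[ij,u] - F*[ij,v])/(EG - F^2), Gamma^v_ij = (E*[ij,v] - F*[ij,u])/(EG - F^2)
Gamma_uuu = 271/412, Gamma_uuv = -1/206, Gamma_uvv = -131/103, Gamma_vuu = 1207/824, Gamma_vuv = 1097/412, Gamma_vvv = -493/206
d^2u/dtau^2 = -(Gamma_uuu*(3/4)^2 + 2*Gamma_uuv*(3/4)*(15/8) + Gamma_uvv*(15/8)^2) = 13563/3296
d^2v/dtau^2 = -(Gamma_vuu*(3/4)^2 + 2*Gamma_vuv*(3/4)*(15/8) + Gamma_vvv*(15/8)^2) = 333/3296


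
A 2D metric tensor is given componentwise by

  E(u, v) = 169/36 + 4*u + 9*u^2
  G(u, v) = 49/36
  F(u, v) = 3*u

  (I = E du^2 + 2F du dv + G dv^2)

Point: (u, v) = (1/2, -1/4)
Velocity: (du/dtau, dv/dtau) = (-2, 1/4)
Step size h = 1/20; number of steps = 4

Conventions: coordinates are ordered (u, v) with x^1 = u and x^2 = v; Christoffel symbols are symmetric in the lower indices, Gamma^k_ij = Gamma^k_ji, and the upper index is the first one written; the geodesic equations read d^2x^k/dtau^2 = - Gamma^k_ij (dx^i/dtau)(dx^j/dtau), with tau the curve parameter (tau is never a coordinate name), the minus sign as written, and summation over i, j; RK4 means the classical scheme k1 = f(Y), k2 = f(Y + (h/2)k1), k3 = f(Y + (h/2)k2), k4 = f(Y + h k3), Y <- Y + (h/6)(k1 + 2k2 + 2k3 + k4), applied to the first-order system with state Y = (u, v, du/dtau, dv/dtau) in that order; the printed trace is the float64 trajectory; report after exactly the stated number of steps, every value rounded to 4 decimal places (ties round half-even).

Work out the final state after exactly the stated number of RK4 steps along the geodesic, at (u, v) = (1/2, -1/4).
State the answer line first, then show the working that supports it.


Answer: u = 0.0598, v = -0.3692, du/dtau = -2.4293, dv/dtau = -1.6339

f(Y) = (du/dtau, dv/dtau, -Gamma^u_ij Y'^i Y'^j, -Gamma^v_ij Y'^i Y'^j) with the Gammas evaluated at the stage position; h = 0.050000; intermediate values shown to 6 dp
step 0: u = 0.5000, v = -0.2500, du/dtau = -2.0000, dv/dtau = 0.2500
step 1:
  k1: at (u, v) = (0.500000, -0.250000), (du/dtau, dv/dtau) = (-2.000000, 0.250000); Gamma_uuu = 0.438035, Gamma_uuv = 0.000000, Gamma_uvv = 0.000000, Gamma_vuu = 1.721350, Gamma_vuv = 0.000000, Gamma_vvv = 0.000000; k1 = (-2.000000, 0.250000, -1.752138, -6.885399)
  k2: at (u, v) = (0.450000, -0.243750), (du/dtau, dv/dtau) = (-2.043803, 0.077865); Gamma_uuu = 0.440600, Gamma_uuv = 0.000000, Gamma_uvv = 0.000000, Gamma_vuu = 1.767079, Gamma_vuv = 0.000000, Gamma_vvv = 0.000000; k2 = (-2.043803, 0.077865, -1.840444, -7.381321)
  k3: at (u, v) = (0.448905, -0.248053), (du/dtau, dv/dtau) = (-2.046011, 0.065467); Gamma_uuu = 0.440650, Gamma_uuv = 0.000000, Gamma_uvv = 0.000000, Gamma_vuu = 1.768092, Gamma_vuv = 0.000000, Gamma_vvv = 0.000000; k3 = (-2.046011, 0.065467, -1.844632, -7.401520)
  k4: at (u, v) = (0.397699, -0.246727), (du/dtau, dv/dtau) = (-2.092232, -0.120076); Gamma_uuu = 0.442691, Gamma_uuv = 0.000000, Gamma_uvv = 0.000000, Gamma_vuu = 1.816035, Gamma_vuv = 0.000000, Gamma_vvv = 0.000000; k4 = (-2.092232, -0.120076, -1.937852, -7.949573)
  Y <- Y + (h/6)(k1 + 2k2 + 2k3 + k4): u = 0.3977, v = -0.2465, du/dtau = -2.0922, dv/dtau = -0.1200
step 2:
  k1: at (u, v) = (0.397734, -0.246528), (du/dtau, dv/dtau) = (-2.092168, -0.120005); Gamma_uuu = 0.442690, Gamma_uuv = 0.000000, Gamma_uvv = 0.000000, Gamma_vuu = 1.816002, Gamma_vuv = 0.000000, Gamma_vvv = 0.000000; k1 = (-2.092168, -0.120005, -1.937729, -7.948943)
  k2: at (u, v) = (0.345430, -0.249529), (du/dtau, dv/dtau) = (-2.140611, -0.318729); Gamma_uuu = 0.444076, Gamma_uuv = 0.000000, Gamma_uvv = 0.000000, Gamma_vuu = 1.865981, Gamma_vuv = 0.000000, Gamma_vvv = 0.000000; k2 = (-2.140611, -0.318729, -2.034853, -8.550329)
  k3: at (u, v) = (0.344219, -0.254497), (du/dtau, dv/dtau) = (-2.143039, -0.333764); Gamma_uuu = 0.444099, Gamma_uuv = 0.000000, Gamma_uvv = 0.000000, Gamma_vuu = 1.867149, Gamma_vuv = 0.000000, Gamma_vvv = 0.000000; k3 = (-2.143039, -0.333764, -2.039577, -8.575102)
  k4: at (u, v) = (0.290583, -0.263217), (du/dtau, dv/dtau) = (-2.194147, -0.548761); Gamma_uuu = 0.444646, Gamma_uuv = 0.000000, Gamma_uvv = 0.000000, Gamma_vuu = 1.919300, Gamma_vuv = 0.000000, Gamma_vvv = 0.000000; k4 = (-2.194147, -0.548761, -2.140650, -9.240048)
  Y <- Y + (h/6)(k1 + 2k2 + 2k3 + k4): u = 0.2906, v = -0.2630, du/dtau = -2.1941, dv/dtau = -0.5487
step 3:
  k1: at (u, v) = (0.290621, -0.262976), (du/dtau, dv/dtau) = (-2.194061, -0.548671); Gamma_uuu = 0.444646, Gamma_uuv = 0.000000, Gamma_uvv = 0.000000, Gamma_vuu = 1.919263, Gamma_vuv = 0.000000, Gamma_vvv = 0.000000; k1 = (-2.194061, -0.548671, -2.140484, -9.239149)
  k2: at (u, v) = (0.235769, -0.276693), (du/dtau, dv/dtau) = (-2.247574, -0.779650); Gamma_uuu = 0.444168, Gamma_uuv = 0.000000, Gamma_uvv = 0.000000, Gamma_vuu = 1.973268, Gamma_vuv = 0.000000, Gamma_vvv = 0.000000; k2 = (-2.247574, -0.779650, -2.243752, -9.968133)
  k3: at (u, v) = (0.234432, -0.282468), (du/dtau, dv/dtau) = (-2.250155, -0.797874); Gamma_uuu = 0.444142, Gamma_uuv = 0.000000, Gamma_uvv = 0.000000, Gamma_vuu = 1.974591, Gamma_vuv = 0.000000, Gamma_vvv = 0.000000; k3 = (-2.250155, -0.797874, -2.248778, -9.997745)
  k4: at (u, v) = (0.178113, -0.302870), (du/dtau, dv/dtau) = (-2.306500, -1.048558); Gamma_uuu = 0.442358, Gamma_uuv = 0.000000, Gamma_uvv = 0.000000, Gamma_vuu = 2.030423, Gamma_vuv = 0.000000, Gamma_vvv = 0.000000; k4 = (-2.306500, -1.048558, -2.353318, -10.801734)
  Y <- Y + (h/6)(k1 + 2k2 + 2k3 + k4): u = 0.1782, v = -0.3026, du/dtau = -2.3064, dv/dtau = -1.0484
step 4:
  k1: at (u, v) = (0.178154, -0.302579), (du/dtau, dv/dtau) = (-2.306385, -1.048443); Gamma_uuu = 0.442359, Gamma_uuv = 0.000000, Gamma_uvv = 0.000000, Gamma_vuu = 2.030382, Gamma_vuv = 0.000000, Gamma_vvv = 0.000000; k1 = (-2.306385, -1.048443, -2.353093, -10.800441)
  k2: at (u, v) = (0.120495, -0.328790), (du/dtau, dv/dtau) = (-2.365213, -1.318454); Gamma_uuu = 0.439008, Gamma_uuv = 0.000000, Gamma_uvv = 0.000000, Gamma_vuu = 2.087490, Gamma_vuv = 0.000000, Gamma_vvv = 0.000000; k2 = (-2.365213, -1.318454, -2.455913, -11.677901)
  k3: at (u, v) = (0.119024, -0.335540), (du/dtau, dv/dtau) = (-2.367783, -1.340390); Gamma_uuu = 0.438901, Gamma_uuv = 0.000000, Gamma_uvv = 0.000000, Gamma_vuu = 2.088941, Gamma_vuv = 0.000000, Gamma_vvv = 0.000000; k3 = (-2.367783, -1.340390, -2.460651, -11.711434)
  k4: at (u, v) = (0.059765, -0.369598), (du/dtau, dv/dtau) = (-2.429418, -1.634015); Gamma_uuu = 0.433567, Gamma_uuv = 0.000000, Gamma_uvv = 0.000000, Gamma_vuu = 2.146969, Gamma_vuv = 0.000000, Gamma_vvv = 0.000000; k4 = (-2.429418, -1.634015, -2.558945, -12.671565)
  Y <- Y + (h/6)(k1 + 2k2 + 2k3 + k4): u = 0.0598, v = -0.3692, du/dtau = -2.4293, dv/dtau = -1.6339


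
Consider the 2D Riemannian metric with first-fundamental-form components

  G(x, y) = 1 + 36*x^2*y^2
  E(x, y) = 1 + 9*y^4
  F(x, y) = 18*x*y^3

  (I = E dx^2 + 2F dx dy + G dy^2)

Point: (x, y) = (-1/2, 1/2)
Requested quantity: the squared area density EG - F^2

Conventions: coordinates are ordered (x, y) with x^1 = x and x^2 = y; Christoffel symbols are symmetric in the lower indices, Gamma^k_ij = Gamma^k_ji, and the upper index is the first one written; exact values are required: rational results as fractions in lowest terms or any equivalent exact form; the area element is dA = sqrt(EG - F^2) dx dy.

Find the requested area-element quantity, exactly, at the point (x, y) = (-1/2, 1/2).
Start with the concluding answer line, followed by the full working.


Answer: EG - F^2 = 61/16

E = 25/16, F = -9/8, G = 13/4; EG - F^2 = 61/16


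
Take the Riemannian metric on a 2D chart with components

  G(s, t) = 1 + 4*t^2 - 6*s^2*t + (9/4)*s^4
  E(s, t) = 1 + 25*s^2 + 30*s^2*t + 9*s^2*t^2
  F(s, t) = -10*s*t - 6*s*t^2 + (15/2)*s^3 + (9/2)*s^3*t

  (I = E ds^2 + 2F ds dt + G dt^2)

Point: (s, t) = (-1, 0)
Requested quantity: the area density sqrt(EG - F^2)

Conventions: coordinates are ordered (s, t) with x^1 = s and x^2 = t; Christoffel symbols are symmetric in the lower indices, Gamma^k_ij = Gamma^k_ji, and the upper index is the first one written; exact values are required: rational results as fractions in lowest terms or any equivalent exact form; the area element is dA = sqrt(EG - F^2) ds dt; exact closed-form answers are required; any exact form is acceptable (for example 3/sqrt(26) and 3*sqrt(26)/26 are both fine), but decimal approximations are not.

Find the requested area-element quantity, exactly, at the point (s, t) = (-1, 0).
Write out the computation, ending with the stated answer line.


E = 26, F = -15/2, G = 13/4; EG - F^2 = 113/4

Answer: sqrt(EG - F^2) = sqrt(113)/2


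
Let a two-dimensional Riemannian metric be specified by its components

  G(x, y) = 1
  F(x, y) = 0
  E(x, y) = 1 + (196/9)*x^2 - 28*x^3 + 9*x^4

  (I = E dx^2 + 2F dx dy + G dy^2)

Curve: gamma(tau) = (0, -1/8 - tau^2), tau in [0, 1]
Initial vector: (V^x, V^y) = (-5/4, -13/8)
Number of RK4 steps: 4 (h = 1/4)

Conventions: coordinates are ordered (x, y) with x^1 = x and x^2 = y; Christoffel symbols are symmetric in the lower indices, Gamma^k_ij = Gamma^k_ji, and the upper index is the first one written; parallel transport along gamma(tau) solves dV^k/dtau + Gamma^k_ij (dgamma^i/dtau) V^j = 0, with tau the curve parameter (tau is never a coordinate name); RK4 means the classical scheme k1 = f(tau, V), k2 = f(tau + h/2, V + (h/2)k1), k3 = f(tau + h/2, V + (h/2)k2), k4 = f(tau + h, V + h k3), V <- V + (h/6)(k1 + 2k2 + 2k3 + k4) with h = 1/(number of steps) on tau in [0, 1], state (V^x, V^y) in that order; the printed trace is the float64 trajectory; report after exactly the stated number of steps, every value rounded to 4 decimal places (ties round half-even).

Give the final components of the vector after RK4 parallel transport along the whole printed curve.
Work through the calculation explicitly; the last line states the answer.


gamma'(tau) = (0, -2*tau); f(tau, V)^k = -Gamma^k_ij(gamma(tau)) gamma'^i(tau) V^j; h = 1/4; intermediate values shown to 6 dp
curve data and Christoffel symbols at the stage parameters:
  tau = 0.000000: gamma = (0.000000, -0.125000), gamma' = (0.000000, 0.000000); Gamma_xxx = 0.000000, Gamma_xxy = 0.000000, Gamma_xyy = 0.000000, Gamma_yxx = 0.000000, Gamma_yxy = 0.000000, Gamma_yyy = 0.000000
  tau = 0.125000: gamma = (0.000000, -0.140625), gamma' = (0.000000, -0.250000); Gamma_xxx = 0.000000, Gamma_xxy = 0.000000, Gamma_xyy = 0.000000, Gamma_yxx = 0.000000, Gamma_yxy = 0.000000, Gamma_yyy = 0.000000
  tau = 0.250000: gamma = (0.000000, -0.187500), gamma' = (0.000000, -0.500000); Gamma_xxx = 0.000000, Gamma_xxy = 0.000000, Gamma_xyy = 0.000000, Gamma_yxx = 0.000000, Gamma_yxy = 0.000000, Gamma_yyy = 0.000000
  tau = 0.375000: gamma = (0.000000, -0.265625), gamma' = (0.000000, -0.750000); Gamma_xxx = 0.000000, Gamma_xxy = 0.000000, Gamma_xyy = 0.000000, Gamma_yxx = 0.000000, Gamma_yxy = 0.000000, Gamma_yyy = 0.000000
  tau = 0.500000: gamma = (0.000000, -0.375000), gamma' = (0.000000, -1.000000); Gamma_xxx = 0.000000, Gamma_xxy = 0.000000, Gamma_xyy = 0.000000, Gamma_yxx = 0.000000, Gamma_yxy = 0.000000, Gamma_yyy = 0.000000
  tau = 0.625000: gamma = (0.000000, -0.515625), gamma' = (0.000000, -1.250000); Gamma_xxx = 0.000000, Gamma_xxy = 0.000000, Gamma_xyy = 0.000000, Gamma_yxx = 0.000000, Gamma_yxy = 0.000000, Gamma_yyy = 0.000000
  tau = 0.750000: gamma = (0.000000, -0.687500), gamma' = (0.000000, -1.500000); Gamma_xxx = 0.000000, Gamma_xxy = 0.000000, Gamma_xyy = 0.000000, Gamma_yxx = 0.000000, Gamma_yxy = 0.000000, Gamma_yyy = 0.000000
  tau = 0.875000: gamma = (0.000000, -0.890625), gamma' = (0.000000, -1.750000); Gamma_xxx = 0.000000, Gamma_xxy = 0.000000, Gamma_xyy = 0.000000, Gamma_yxx = 0.000000, Gamma_yxy = 0.000000, Gamma_yyy = 0.000000
  tau = 1.000000: gamma = (0.000000, -1.125000), gamma' = (0.000000, -2.000000); Gamma_xxx = 0.000000, Gamma_xxy = 0.000000, Gamma_xyy = 0.000000, Gamma_yxx = 0.000000, Gamma_yxy = 0.000000, Gamma_yyy = 0.000000
step 0: V^x = -1.2500, V^y = -1.6250
step 1: k1 = (0.000000, 0.000000), k2 = (0.000000, 0.000000), k3 = (0.000000, 0.000000), k4 = (0.000000, 0.000000); V <- V + (h/6)(k1 + 2k2 + 2k3 + k4): V^x = -1.2500, V^y = -1.6250
step 2: k1 = (0.000000, 0.000000), k2 = (0.000000, 0.000000), k3 = (0.000000, 0.000000), k4 = (0.000000, 0.000000); V <- V + (h/6)(k1 + 2k2 + 2k3 + k4): V^x = -1.2500, V^y = -1.6250
step 3: k1 = (0.000000, 0.000000), k2 = (0.000000, 0.000000), k3 = (0.000000, 0.000000), k4 = (0.000000, 0.000000); V <- V + (h/6)(k1 + 2k2 + 2k3 + k4): V^x = -1.2500, V^y = -1.6250
step 4: k1 = (0.000000, 0.000000), k2 = (0.000000, 0.000000), k3 = (0.000000, 0.000000), k4 = (0.000000, 0.000000); V <- V + (h/6)(k1 + 2k2 + 2k3 + k4): V^x = -1.2500, V^y = -1.6250

Answer: V^x = -1.2500, V^y = -1.6250


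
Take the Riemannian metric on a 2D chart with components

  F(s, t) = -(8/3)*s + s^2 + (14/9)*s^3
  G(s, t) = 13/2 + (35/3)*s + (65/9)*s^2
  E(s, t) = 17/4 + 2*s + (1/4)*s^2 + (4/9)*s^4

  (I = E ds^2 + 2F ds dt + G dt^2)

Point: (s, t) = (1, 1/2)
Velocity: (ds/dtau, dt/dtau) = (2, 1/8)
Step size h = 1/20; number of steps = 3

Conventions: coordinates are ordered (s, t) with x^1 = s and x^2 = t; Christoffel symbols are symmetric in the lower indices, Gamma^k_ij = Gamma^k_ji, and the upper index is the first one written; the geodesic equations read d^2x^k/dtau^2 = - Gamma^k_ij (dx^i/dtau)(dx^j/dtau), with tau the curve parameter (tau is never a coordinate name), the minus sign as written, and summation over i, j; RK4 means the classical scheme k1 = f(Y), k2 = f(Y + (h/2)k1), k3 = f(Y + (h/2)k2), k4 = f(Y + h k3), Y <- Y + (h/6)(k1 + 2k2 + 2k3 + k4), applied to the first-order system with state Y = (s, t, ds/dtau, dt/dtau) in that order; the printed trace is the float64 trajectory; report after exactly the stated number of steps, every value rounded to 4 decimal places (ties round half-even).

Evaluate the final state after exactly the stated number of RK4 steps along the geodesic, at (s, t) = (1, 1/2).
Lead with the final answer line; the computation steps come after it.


Answer: s = 1.2866, t = 0.5094, ds/dtau = 1.8229, dt/dtau = 0.0045

f(Y) = (ds/dtau, dt/dtau, -Gamma^s_ij Y'^i Y'^j, -Gamma^t_ij Y'^i Y'^j) with the Gammas evaluated at the stage position; h = 0.050000; intermediate values shown to 6 dp
step 0: s = 1.0000, t = 0.5000, ds/dtau = 2.0000, dt/dtau = 0.1250
step 1:
  k1: at (s, t) = (1.000000, 0.500000), (ds/dtau, dt/dtau) = (2.000000, 0.125000); Gamma_sss = 0.310543, Gamma_sst = 0.008228, Gamma_stt = -1.880132, Gamma_tss = 0.158908, Gamma_tst = 0.514259, Gamma_ttt = -0.008228; k1 = (2.000000, 0.125000, -1.216907, -0.892634)
  k2: at (s, t) = (1.050000, 0.503125), (ds/dtau, dt/dtau) = (1.969577, 0.102684); Gamma_sss = 0.317329, Gamma_sst = -0.007237, Gamma_stt = -1.872411, Gamma_tss = 0.170166, Gamma_tst = 0.502290, Gamma_ttt = 0.007237; k2 = (1.969577, 0.102684, -1.208323, -0.863362)
  k3: at (s, t) = (1.049239, 0.502567), (ds/dtau, dt/dtau) = (1.969792, 0.103416); Gamma_sss = 0.317230, Gamma_sst = -0.006999, Gamma_stt = -1.872548, Gamma_tss = 0.170002, Gamma_tst = 0.502466, Gamma_ttt = 0.006999; k3 = (1.969792, 0.103416, -1.207998, -0.864409)
  k4: at (s, t) = (1.098490, 0.505171), (ds/dtau, dt/dtau) = (1.939600, 0.081780); Gamma_sss = 0.323389, Gamma_sst = -0.022545, Gamma_stt = -1.862480, Gamma_tss = 0.180223, Gamma_tst = 0.491410, Gamma_ttt = 0.022545; k4 = (1.939600, 0.081780, -1.196996, -0.834052)
  Y <- Y + (h/6)(k1 + 2k2 + 2k3 + k4): s = 1.0985, t = 0.5052, ds/dtau = 1.9396, dt/dtau = 0.0818
step 2:
  k1: at (s, t) = (1.098486, 0.505158), (ds/dtau, dt/dtau) = (1.939612, 0.081815); Gamma_sss = 0.323388, Gamma_sst = -0.022544, Gamma_stt = -1.862481, Gamma_tss = 0.180222, Gamma_tst = 0.491410, Gamma_ttt = 0.022544; k1 = (1.939612, 0.081815, -1.196996, -0.834126)
  k2: at (s, t) = (1.146976, 0.507204), (ds/dtau, dt/dtau) = (1.909687, 0.060962); Gamma_sss = 0.328907, Gamma_sst = -0.038045, Gamma_stt = -1.850297, Gamma_tss = 0.189494, Gamma_tst = 0.481238, Gamma_ttt = 0.038045; k2 = (1.909687, 0.060962, -1.183757, -0.803258)
  k3: at (s, t) = (1.146228, 0.506682), (ds/dtau, dt/dtau) = (1.910018, 0.061733); Gamma_sss = 0.328826, Gamma_sst = -0.037804, Gamma_stt = -1.850502, Gamma_tss = 0.189357, Gamma_tst = 0.481390, Gamma_ttt = 0.037804; k3 = (1.910018, 0.061733, -1.183645, -0.804473)
  k4: at (s, t) = (1.193987, 0.508245), (ds/dtau, dt/dtau) = (1.880430, 0.041591); Gamma_sss = 0.333720, Gamma_sst = -0.053161, Gamma_stt = -1.836479, Gamma_tss = 0.197791, Gamma_tst = 0.472040, Gamma_ttt = 0.053161; k4 = (1.880430, 0.041591, -1.168547, -0.773321)
  Y <- Y + (h/6)(k1 + 2k2 + 2k3 + k4): s = 1.1940, t = 0.5082, ds/dtau = 1.8804, dt/dtau = 0.0416
step 3:
  k1: at (s, t) = (1.193982, 0.508231), (ds/dtau, dt/dtau) = (1.880443, 0.041624); Gamma_sss = 0.333719, Gamma_sst = -0.053160, Gamma_stt = -1.836481, Gamma_tss = 0.197790, Gamma_tst = 0.472041, Gamma_ttt = 0.053160; k1 = (1.880443, 0.041624, -1.168550, -0.773386)
  k2: at (s, t) = (1.240993, 0.509272), (ds/dtau, dt/dtau) = (1.851229, 0.022289); Gamma_sss = 0.337992, Gamma_sst = -0.068278, Gamma_stt = -1.820831, Gamma_tss = 0.205459, Gamma_tst = 0.463483, Gamma_ttt = 0.068278; k2 = (1.851229, 0.022289, -1.151777, -0.742401)
  k3: at (s, t) = (1.240262, 0.508789), (ds/dtau, dt/dtau) = (1.851648, 0.023064); Gamma_sss = 0.337930, Gamma_sst = -0.068044, Gamma_stt = -1.821087, Gamma_tss = 0.205344, Gamma_tst = 0.463612, Gamma_ttt = 0.068044; k3 = (1.851648, 0.023064, -1.151847, -0.743678)
  k4: at (s, t) = (1.286564, 0.509385), (ds/dtau, dt/dtau) = (1.822850, 0.004440); Gamma_sss = 0.341613, Gamma_sst = -0.082863, Gamma_stt = -1.804044, Gamma_tss = 0.212340, Gamma_tst = 0.455783, Gamma_ttt = 0.082863; k4 = (1.822850, 0.004440, -1.133728, -0.712940)
  Y <- Y + (h/6)(k1 + 2k2 + 2k3 + k4): s = 1.2866, t = 0.5094, ds/dtau = 1.8229, dt/dtau = 0.0045
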